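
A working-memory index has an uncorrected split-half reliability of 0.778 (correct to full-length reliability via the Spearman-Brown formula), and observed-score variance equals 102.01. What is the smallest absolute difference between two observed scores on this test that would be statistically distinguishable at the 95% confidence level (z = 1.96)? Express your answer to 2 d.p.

9.89

σ = 102.01^(1/2) = 10.100
Spearman-Brown: r = 2(0.778) / (1 + 0.778) = 1.556 / 1.778 ≈ 0.875
SEM = 10.100·√(1 − 0.875) ≈ 3.569
SE_diff = SEM · √2 ≈ 3.569 · 1.414 ≈ 5.047
Minimum reliable difference = 1.96 · SE_diff ≈ 1.96 · 5.047 ≈ 9.892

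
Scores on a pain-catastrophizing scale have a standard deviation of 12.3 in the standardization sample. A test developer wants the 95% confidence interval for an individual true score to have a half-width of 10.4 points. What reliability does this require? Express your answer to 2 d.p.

0.81

Required SEM = 10.4 / 1.96 ≈ 5.306
r = 1 − (5.306/12.3)² ≈ 1 − 0.186 ≈ 0.814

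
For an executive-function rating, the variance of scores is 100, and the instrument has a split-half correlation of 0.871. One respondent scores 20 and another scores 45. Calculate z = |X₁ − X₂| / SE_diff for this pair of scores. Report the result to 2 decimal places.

6.73

σ = 100^(1/2) = 10.000
Spearman-Brown: r = 2(0.871) / (1 + 0.871) = 1.742 / 1.871 ≈ 0.931
SEM = 10.000 × √(1 − 0.931) = 10.000 × √0.069 ≈ 10.000 × 0.263 ≈ 2.626
SE_diff = SEM × √2 ≈ 2.626 × 1.414 ≈ 3.713
z = |20 − 45| / 3.713 = 25 / 3.713 ≈ 6.732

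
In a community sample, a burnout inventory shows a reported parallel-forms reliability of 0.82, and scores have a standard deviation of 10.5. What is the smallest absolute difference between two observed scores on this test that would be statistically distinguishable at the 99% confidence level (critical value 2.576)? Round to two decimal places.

SEM = 10.500 · √(1 − 0.820) = 10.500 · √0.180 ≃ 10.500 · 0.424 ≃ 4.455
SE_diff = SEM · √2 ≃ 4.455 · 1.414 ≃ 6.300
Minimum reliable difference = 2.576 · SE_diff ≃ 2.576 · 6.300 ≃ 16.229

16.23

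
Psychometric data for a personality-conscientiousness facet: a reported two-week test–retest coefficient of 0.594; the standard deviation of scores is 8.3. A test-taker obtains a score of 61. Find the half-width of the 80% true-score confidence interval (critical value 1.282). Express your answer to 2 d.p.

SEM = 8.30000 * √(1 − 0.59400) = 8.30000 * √0.40600 ≈ 8.30000 * 0.63718 ≈ 5.28860
Margin = 1.282 * 5.28860 ≈ 6.77999

6.78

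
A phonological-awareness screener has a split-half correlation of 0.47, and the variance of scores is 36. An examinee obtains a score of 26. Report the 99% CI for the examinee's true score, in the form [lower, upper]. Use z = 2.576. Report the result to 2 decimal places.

SD = √36 ≈ 6.00000
Full-length reliability (Spearman-Brown) = 2(0.47)/(1+0.47) ≈ 0.63946
The standard error of measurement is 6.00000×√(1 − 0.63946) ≈ 6.00000×0.60045 ≈ 3.60272.
Half-width = 2.576×3.60272 ≈ 9.28061
99% CI: 26 ± 9.28061 = [16.71939, 35.28061]

[16.72, 35.28]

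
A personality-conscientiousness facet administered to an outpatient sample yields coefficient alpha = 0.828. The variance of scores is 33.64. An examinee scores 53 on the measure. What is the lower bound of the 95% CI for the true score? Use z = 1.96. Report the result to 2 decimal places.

SD = √33.64 ≈ 5.8000
The standard error of measurement is 5.8000*√(1 − 0.8280) ≈ 5.8000*0.4147 ≈ 2.4054.
1.96 * SEM ≈ 4.7146
Lower limit = 53 − 4.7146 ≈ 48.2854

48.29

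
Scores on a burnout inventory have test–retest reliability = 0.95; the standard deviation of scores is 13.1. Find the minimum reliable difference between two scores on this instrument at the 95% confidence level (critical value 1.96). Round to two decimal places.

SEM = 13.10000 × √(1 − 0.95000) = 13.10000 × √0.05000 ≈ 13.10000 × 0.22361 ≈ 2.92925
SE_diff = √2 × SEM ≈ 4.14258
Smallest detectable difference = 1.96×4.14258 ≈ 8.11946

8.12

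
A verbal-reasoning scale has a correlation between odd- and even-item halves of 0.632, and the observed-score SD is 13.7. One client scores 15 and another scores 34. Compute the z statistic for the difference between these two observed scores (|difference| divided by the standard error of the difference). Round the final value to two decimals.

Spearman-Brown: r = 2(0.632) / (1 + 0.632) = 1.2640 / 1.6320 ≈ 0.7745
SEM = 13.7000 * √(1 − 0.7745) = 13.7000 * √0.2255 ≈ 13.7000 * 0.4749 ≈ 6.5056
SE_diff = SEM * √2 ≈ 6.5056 * 1.4142 ≈ 9.2002
z = |15 − 34| / 9.2002 = 19 / 9.2002 ≈ 2.0652

2.07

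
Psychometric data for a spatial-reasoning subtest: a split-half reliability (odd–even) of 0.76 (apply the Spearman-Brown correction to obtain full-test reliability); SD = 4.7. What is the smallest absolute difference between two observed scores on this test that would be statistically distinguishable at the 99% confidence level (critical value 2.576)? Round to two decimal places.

Spearman-Brown: r = 2(0.76) / (1 + 0.76) = 1.520 / 1.760 ≈ 0.864
SEM = 4.700 × √(1 − 0.864) = 4.700 × √0.136 ≈ 4.700 × 0.369 ≈ 1.736
SE_diff = SEM × √2 ≈ 1.736 × 1.414 ≈ 2.454
Minimum reliable difference = 2.576 × SE_diff ≈ 2.576 × 2.454 ≈ 6.323

6.32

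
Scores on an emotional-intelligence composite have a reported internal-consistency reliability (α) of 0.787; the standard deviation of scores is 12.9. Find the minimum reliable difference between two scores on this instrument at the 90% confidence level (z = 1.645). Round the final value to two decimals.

The standard error of measurement is 12.900·√(1 − 0.787) ≈ 12.900·0.462 ≈ 5.954.
SE_diff = SEM · √2 ≈ 5.954 · 1.414 ≈ 8.420
Minimum reliable difference = 1.645 · SE_diff ≈ 1.645 · 8.420 ≈ 13.850

13.85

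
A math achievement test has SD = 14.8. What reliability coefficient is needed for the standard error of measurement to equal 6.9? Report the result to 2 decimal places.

Required reliability = 1 − (SEM/SD)² = 1 − 0.21736 ≈ 0.78264

0.78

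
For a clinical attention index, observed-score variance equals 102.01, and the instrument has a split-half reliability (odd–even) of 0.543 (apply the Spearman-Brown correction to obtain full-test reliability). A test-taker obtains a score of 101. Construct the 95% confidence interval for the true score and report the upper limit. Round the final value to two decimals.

σ = 102.01^(1/2) = 10.100
r_full = 2·0.543 / (1 + 0.543) ≈ 0.704
The standard error of measurement is 10.100·√(1 − 0.704) ≈ 10.100·0.544 ≈ 5.497.
1.96 · SEM ≈ 10.773
Upper bound: 101 + 10.773 = 111.773

111.77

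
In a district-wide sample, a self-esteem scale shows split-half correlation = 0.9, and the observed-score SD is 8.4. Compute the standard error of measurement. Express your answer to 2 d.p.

1.93

r_full = 2·0.9 / (1 + 0.9) ≈ 0.94737
The standard error of measurement is 8.40000·√(1 − 0.94737) ≈ 8.40000·0.22942 ≈ 1.92709.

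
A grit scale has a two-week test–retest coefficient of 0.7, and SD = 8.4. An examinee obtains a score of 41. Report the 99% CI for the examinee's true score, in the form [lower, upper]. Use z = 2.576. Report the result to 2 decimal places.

[29.15, 52.85]

SEM = 8.40000*√(1 − 0.70000) ≈ 4.60087
2.576 * SEM ≈ 11.85184
CI = 41 ± 11.85184 → [29.14816, 52.85184]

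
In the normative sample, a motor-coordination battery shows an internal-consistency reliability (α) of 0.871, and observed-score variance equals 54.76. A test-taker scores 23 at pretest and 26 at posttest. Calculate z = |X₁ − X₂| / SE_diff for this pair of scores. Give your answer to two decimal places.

SD = √54.76 ≃ 7.40000
SEM = 7.40000 · √(1 − 0.87100) = 7.40000 · √0.12900 ≃ 7.40000 · 0.35917 ≃ 2.65783
SE_diff = √2 · SEM ≃ 3.75873
z = |23 − 26| / 3.75873 = 3 / 3.75873 ≃ 0.79814

0.80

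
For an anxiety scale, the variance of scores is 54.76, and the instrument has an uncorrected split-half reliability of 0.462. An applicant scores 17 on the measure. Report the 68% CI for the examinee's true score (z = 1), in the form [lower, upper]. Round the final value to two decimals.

[12.51, 21.49]

SD = √54.76 = 7.4000
Full-length reliability (Spearman-Brown) = 2(0.462)/(1+0.462) ≈ 0.6320
SEM = 7.4000×√(1 − 0.6320) ≈ 4.4890
1 × SEM ≈ 4.4890
68% CI: 17 ± 4.4890 = [12.5110, 21.4890]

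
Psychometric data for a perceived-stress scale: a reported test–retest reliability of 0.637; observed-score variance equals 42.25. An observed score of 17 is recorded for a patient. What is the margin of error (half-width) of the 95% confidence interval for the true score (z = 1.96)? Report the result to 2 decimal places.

σ = 42.25^(1/2) = 6.5000
SEM = 6.5000 × √(1 − 0.6370) = 6.5000 × √0.3630 ≈ 6.5000 × 0.6025 ≈ 3.9162
Half-width = 1.96×3.9162 ≈ 7.6758

7.68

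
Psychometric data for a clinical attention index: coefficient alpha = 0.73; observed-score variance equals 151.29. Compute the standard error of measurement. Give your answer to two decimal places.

SD = √151.29 = 12.300
SEM = 12.300 * √(1 − 0.730) = 12.300 * √0.270 ≈ 12.300 * 0.520 ≈ 6.391

6.39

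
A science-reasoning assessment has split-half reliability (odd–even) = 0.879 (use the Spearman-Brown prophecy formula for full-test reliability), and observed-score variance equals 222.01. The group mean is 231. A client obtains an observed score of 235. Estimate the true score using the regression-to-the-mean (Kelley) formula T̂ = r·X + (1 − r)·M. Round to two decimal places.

r_full = 2·0.879 / (1 + 0.879) ≃ 0.9356
T̂ = 0.9356(235) + 0.0644(231) ≃ 234.7424

234.74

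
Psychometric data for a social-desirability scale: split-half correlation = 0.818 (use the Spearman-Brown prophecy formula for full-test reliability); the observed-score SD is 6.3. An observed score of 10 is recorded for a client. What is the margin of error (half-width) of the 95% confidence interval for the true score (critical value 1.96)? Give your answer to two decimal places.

3.91

r_full = 2·0.818 / (1 + 0.818) ≈ 0.900
SEM = 6.300 * √(1 − 0.900) = 6.300 * √0.100 ≈ 6.300 * 0.316 ≈ 1.993
Margin = 1.96 * 1.993 ≈ 3.907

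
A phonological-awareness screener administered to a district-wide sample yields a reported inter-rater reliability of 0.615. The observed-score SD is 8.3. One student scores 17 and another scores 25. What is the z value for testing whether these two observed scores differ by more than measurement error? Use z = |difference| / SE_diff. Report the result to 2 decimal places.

SEM = 8.3000*√(1 − 0.6150) ≈ 5.1500
SE_diff = √2 * SEM ≈ 7.2832
z = 8 / 7.2832 ≈ 1.0984

1.10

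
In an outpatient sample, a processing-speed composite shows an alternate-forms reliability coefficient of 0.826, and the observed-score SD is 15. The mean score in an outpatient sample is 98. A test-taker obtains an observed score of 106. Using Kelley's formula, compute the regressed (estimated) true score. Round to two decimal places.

104.61

Estimated true score = 0.82600×106 + (1 − 0.82600)×98 ≈ 104.60800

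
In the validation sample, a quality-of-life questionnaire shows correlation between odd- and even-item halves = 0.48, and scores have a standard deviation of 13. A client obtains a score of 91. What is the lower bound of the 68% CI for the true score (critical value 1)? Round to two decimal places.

83.29

Spearman-Brown: r = 2(0.48) / (1 + 0.48) = 0.960 / 1.480 ≈ 0.649
SEM = 13.000 × √(1 − 0.649) = 13.000 × √0.351 ≈ 13.000 × 0.593 ≈ 7.706
Half-width = 1×7.706 ≈ 7.706
Lower bound: 91 − 7.706 = 83.294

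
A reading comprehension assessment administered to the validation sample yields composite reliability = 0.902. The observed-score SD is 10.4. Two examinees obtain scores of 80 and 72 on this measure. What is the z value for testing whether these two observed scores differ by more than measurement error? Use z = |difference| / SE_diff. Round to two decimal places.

1.74

SEM = 10.400 × √(1 − 0.902) = 10.400 × √0.098 ≈ 10.400 × 0.313 ≈ 3.256
Standard error of the difference = 3.256·√2 ≈ 4.604
z = |80 − 72| / 4.604 = 8 / 4.604 ≈ 1.738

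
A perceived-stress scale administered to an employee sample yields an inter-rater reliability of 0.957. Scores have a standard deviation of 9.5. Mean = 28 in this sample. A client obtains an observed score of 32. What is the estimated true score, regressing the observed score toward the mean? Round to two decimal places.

T̂ = r·X + (1 − r)·M = 0.9570·32 + 0.0430·28 = 30.6240 + 1.2040 ≈ 31.8280

31.83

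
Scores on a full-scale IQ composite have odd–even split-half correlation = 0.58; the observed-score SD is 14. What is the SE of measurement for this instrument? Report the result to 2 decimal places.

7.22

Full-length reliability (Spearman-Brown) = 2(0.58)/(1+0.58) ≈ 0.73418
The standard error of measurement is 14.00000·√(1 − 0.73418) ≈ 14.00000·0.51558 ≈ 7.21812.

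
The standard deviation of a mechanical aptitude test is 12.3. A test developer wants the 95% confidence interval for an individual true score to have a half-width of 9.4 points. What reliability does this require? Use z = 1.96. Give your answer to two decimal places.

Required SEM = 9.4 / 1.96 ≈ 4.7959
Required reliability = 1 − (SEM/SD)² = 1 − 0.1520 ≈ 0.8480

0.85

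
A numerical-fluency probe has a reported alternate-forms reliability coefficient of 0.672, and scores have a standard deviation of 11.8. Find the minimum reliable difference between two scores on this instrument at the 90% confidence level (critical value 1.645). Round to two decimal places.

15.72

SEM = 11.80000×√(1 − 0.67200) ≈ 6.75801
SE_diff = √2 × SEM ≈ 9.55727
Minimum reliable difference = 1.645 × SE_diff ≈ 1.645 × 9.55727 ≈ 15.72171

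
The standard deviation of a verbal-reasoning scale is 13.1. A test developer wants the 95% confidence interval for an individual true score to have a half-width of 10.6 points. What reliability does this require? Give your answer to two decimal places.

0.83

Required SEM = 10.6 / 1.96 ≈ 5.4082
Required reliability = 1 − (SEM/SD)² = 1 − 0.1704 ≈ 0.8296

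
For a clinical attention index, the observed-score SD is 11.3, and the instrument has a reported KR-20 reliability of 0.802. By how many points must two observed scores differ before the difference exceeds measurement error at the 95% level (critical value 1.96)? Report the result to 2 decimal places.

SEM = 11.3000*√(1 − 0.8020) ≈ 5.0282
Standard error of the difference = 5.0282·√2 ≈ 7.1109
Minimum reliable difference = 1.96 * SE_diff ≈ 1.96 * 7.1109 ≈ 13.9374

13.94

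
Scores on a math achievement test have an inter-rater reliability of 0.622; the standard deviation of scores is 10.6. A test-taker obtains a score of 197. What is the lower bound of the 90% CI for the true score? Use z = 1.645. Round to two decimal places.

SEM = 10.60000·√(1 − 0.62200) ≃ 6.51706
1.645 · SEM ≃ 10.72056
Lower limit = 197 − 10.72056 ≃ 186.27944

186.28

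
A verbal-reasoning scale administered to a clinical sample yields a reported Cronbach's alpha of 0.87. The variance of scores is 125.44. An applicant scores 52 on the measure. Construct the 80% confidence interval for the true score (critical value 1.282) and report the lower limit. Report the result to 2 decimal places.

46.82

SD = √125.44 = 11.2000
The standard error of measurement is 11.2000×√(1 − 0.8700) ≃ 11.2000×0.3606 ≃ 4.0382.
Margin = 1.282 × 4.0382 ≃ 5.1770
Lower limit = 52 − 5.1770 ≃ 46.8230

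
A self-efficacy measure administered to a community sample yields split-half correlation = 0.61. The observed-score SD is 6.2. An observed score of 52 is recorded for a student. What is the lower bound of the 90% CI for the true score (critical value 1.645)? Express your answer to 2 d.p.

46.98

Full-length reliability (Spearman-Brown) = 2(0.61)/(1+0.61) ≈ 0.758
SEM = 6.200*√(1 − 0.758) ≈ 3.051
1.645 * SEM ≈ 5.020
Lower bound: 52 − 5.020 = 46.980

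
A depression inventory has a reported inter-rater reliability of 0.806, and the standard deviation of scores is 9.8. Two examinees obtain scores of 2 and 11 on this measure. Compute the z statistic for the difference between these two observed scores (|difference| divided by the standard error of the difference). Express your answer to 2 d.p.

SEM = 9.8000 * √(1 − 0.8060) = 9.8000 * √0.1940 ≃ 9.8000 * 0.4405 ≃ 4.3165
SE_diff = √2 * SEM ≃ 6.1044
z = |2 − 11| / 6.1044 = 9 / 6.1044 ≃ 1.4743

1.47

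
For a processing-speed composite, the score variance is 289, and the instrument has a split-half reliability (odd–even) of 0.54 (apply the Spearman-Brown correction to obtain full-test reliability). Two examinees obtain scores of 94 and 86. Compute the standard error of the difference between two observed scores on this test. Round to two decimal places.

SD = √289 = 17.000
Spearman-Brown: r = 2(0.54) / (1 + 0.54) = 1.080 / 1.540 ≈ 0.701
SEM = 17.000 * √(1 − 0.701) = 17.000 * √0.299 ≈ 17.000 * 0.547 ≈ 9.291
SE_diff = √2 * SEM ≈ 13.140

13.14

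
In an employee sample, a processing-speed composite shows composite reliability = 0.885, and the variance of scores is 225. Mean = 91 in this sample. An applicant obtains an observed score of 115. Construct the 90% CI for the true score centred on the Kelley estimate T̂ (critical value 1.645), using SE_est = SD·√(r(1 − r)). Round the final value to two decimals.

SD = √225 ≈ 15.00000
T̂ = r·X + (1 − r)·M = 0.88500×115 + 0.11500×91 = 101.77500 + 10.46500 ≈ 112.24000
SE_est = 15.00000×√(0.88500×0.11500) ≈ 4.78533
90% CI: 112.24000 ± 7.87187 ≈ (104.36813, 120.11187)

[104.37, 120.11]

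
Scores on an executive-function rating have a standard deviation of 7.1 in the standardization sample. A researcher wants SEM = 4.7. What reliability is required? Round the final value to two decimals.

r = 1 − (4.7000/7.1)² ≃ 1 − 0.4382 ≃ 0.5618

0.56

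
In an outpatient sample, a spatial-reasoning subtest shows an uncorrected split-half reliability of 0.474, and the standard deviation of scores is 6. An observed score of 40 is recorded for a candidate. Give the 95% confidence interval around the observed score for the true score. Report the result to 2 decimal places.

Full-length reliability (Spearman-Brown) = 2(0.474)/(1+0.474) ≈ 0.64315
The standard error of measurement is 6.00000*√(1 − 0.64315) ≈ 6.00000*0.59737 ≈ 3.58423.
1.96 * SEM ≈ 7.02508
95% CI: 40 ± 7.02508 = [32.97492, 47.02508]

[32.97, 47.03]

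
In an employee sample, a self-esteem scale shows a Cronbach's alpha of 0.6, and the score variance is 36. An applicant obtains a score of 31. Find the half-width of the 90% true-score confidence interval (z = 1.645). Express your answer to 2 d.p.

SD = √36 ≃ 6.000
SEM = 6.000 × √(1 − 0.600) = 6.000 × √0.400 ≃ 6.000 × 0.632 ≃ 3.795
Half-width = 1.645×3.795 ≃ 6.242

6.24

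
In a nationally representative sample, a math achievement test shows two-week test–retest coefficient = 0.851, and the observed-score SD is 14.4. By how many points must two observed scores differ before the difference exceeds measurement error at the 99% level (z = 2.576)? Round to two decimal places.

SEM = 14.4000·√(1 − 0.8510) ≃ 5.5585
SE_diff = SEM · √2 ≃ 5.5585 · 1.4142 ≃ 7.8609
Minimum reliable difference = 2.576 · SE_diff ≃ 2.576 · 7.8609 ≃ 20.2496

20.25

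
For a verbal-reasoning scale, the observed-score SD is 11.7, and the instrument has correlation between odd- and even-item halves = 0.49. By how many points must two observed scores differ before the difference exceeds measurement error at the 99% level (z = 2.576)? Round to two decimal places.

24.94

Full-length reliability (Spearman-Brown) = 2(0.49)/(1+0.49) ≃ 0.6577
SEM = 11.7000 · √(1 − 0.6577) = 11.7000 · √0.3423 ≃ 11.7000 · 0.5850 ≃ 6.8451
SE_diff = √2 · SEM ≃ 9.6804
Smallest detectable difference = 2.576·9.6804 ≃ 24.9367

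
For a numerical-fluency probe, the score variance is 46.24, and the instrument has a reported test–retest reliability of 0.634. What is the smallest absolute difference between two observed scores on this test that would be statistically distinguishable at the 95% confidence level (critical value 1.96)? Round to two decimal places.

σ = 46.24^(1/2) = 6.8000
SEM = 6.8000*√(1 − 0.6340) ≃ 4.1139
SE_diff = SEM * √2 ≃ 4.1139 * 1.4142 ≃ 5.8179
Minimum reliable difference = 1.96 * SE_diff ≃ 1.96 * 5.8179 ≃ 11.4030

11.40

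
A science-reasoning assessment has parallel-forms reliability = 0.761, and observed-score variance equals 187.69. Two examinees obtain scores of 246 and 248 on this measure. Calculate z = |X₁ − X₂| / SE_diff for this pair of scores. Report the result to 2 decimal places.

σ = 187.69^(1/2) = 13.7000
SEM = 13.7000·√(1 − 0.7610) ≈ 6.6976
SE_diff = SEM · √2 ≈ 6.6976 · 1.4142 ≈ 9.4718
z = |246 − 248| / 9.4718 = 2 / 9.4718 ≈ 0.2112

0.21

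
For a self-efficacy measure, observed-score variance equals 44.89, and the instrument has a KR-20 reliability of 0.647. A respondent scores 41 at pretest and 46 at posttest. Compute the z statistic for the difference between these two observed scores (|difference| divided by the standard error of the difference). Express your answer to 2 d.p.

0.89

SD = √44.89 ≈ 6.700
SEM = 6.700 × √(1 − 0.647) = 6.700 × √0.353 ≈ 6.700 × 0.594 ≈ 3.981
SE_diff = √2 × SEM ≈ 5.630
z = 5 / 5.630 ≈ 0.888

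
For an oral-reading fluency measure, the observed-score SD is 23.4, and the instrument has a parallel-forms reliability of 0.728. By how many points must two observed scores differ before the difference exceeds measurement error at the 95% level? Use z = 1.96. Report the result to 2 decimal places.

33.83

The standard error of measurement is 23.400*√(1 − 0.728) ≃ 23.400*0.522 ≃ 12.204.
Standard error of the difference = 12.204·√2 ≃ 17.259
Minimum reliable difference = 1.96 * SE_diff ≃ 1.96 * 17.259 ≃ 33.828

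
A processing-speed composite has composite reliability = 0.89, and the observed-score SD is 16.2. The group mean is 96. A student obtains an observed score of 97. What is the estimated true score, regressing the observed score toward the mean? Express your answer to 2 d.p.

96.89

T̂ = 0.8900(97) + 0.1100(96) ≃ 96.8900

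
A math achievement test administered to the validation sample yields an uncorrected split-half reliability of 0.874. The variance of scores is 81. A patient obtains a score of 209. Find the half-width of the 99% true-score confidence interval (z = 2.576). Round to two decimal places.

6.01

σ = 81^(1/2) = 9.00000
r_full = 2·0.874 / (1 + 0.874) ≈ 0.93276
SEM = 9.00000 × √(1 − 0.93276) = 9.00000 × √0.06724 ≈ 9.00000 × 0.25930 ≈ 2.33369
Half-width = 2.576×2.33369 ≈ 6.01158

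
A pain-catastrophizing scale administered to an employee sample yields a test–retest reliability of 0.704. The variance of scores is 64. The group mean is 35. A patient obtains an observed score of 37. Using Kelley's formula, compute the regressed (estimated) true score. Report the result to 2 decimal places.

36.41

Estimated true score = 0.7040·37 + (1 − 0.7040)·35 ≈ 36.4080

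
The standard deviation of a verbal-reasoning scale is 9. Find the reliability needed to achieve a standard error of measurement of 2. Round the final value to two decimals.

Required reliability = 1 − (SEM/SD)² = 1 − 0.049 ≈ 0.951

0.95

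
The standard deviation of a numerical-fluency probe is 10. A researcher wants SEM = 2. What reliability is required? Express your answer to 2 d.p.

0.96

r = 1 − (SEM / SD)² = 1 − (2.000 / 10)² ≈ 1 − 0.040 ≈ 0.960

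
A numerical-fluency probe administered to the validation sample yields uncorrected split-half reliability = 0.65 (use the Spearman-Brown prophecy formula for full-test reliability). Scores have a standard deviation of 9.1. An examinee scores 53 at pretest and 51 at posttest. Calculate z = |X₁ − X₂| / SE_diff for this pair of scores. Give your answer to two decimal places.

Spearman-Brown: r = 2(0.65) / (1 + 0.65) = 1.300 / 1.650 ≈ 0.788
The standard error of measurement is 9.100×√(1 − 0.788) ≈ 9.100×0.461 ≈ 4.191.
Standard error of the difference = 4.191·√2 ≈ 5.927
z = |53 − 51| / 5.927 = 2 / 5.927 ≈ 0.337

0.34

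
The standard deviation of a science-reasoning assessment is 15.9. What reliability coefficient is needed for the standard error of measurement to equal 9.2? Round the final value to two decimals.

0.67

r = 1 − (9.200/15.9)² ≈ 1 − 0.335 ≈ 0.665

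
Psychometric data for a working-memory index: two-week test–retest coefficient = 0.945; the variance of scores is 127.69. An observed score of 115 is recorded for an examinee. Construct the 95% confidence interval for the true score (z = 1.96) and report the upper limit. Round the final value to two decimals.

120.19

σ = 127.69^(1/2) = 11.300
SEM = 11.300 × √(1 − 0.945) = 11.300 × √0.055 ≈ 11.300 × 0.235 ≈ 2.650
1.96 × SEM ≈ 5.194
Upper limit = 115 + 5.194 ≈ 120.194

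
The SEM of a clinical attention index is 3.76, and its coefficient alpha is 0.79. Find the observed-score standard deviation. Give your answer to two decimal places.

8.20

σ = SEM·(1 − r)^(−1/2) ≈ 3.76·2.18218 ≈ 8.20499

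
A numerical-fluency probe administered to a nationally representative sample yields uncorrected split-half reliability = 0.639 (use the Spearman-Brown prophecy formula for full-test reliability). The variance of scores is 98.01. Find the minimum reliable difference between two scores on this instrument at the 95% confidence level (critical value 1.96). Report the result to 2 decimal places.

12.88

SD = √98.01 ≈ 9.900
Full-length reliability (Spearman-Brown) = 2(0.639)/(1+0.639) ≈ 0.780
SEM = 9.900 × √(1 − 0.780) = 9.900 × √0.220 ≈ 9.900 × 0.469 ≈ 4.646
SE_diff = SEM × √2 ≈ 4.646 × 1.414 ≈ 6.571
Minimum reliable difference = 1.96 × SE_diff ≈ 1.96 × 6.571 ≈ 12.879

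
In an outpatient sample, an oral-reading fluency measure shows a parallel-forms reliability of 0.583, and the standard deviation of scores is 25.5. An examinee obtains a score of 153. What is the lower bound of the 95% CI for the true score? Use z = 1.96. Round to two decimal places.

SEM = 25.500×√(1 − 0.583) ≈ 16.467
1.96 × SEM ≈ 32.275
Lower limit = 153 − 32.275 ≈ 120.725

120.73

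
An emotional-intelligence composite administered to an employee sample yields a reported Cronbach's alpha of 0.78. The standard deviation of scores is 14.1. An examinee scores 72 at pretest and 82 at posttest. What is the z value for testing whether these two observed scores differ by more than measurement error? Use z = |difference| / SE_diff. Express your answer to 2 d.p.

1.07

SEM = 14.100 · √(1 − 0.780) = 14.100 · √0.220 ≈ 14.100 · 0.469 ≈ 6.613
SE_diff = √2 · SEM ≈ 9.353
z = |72 − 82| / 9.353 = 10 / 9.353 ≈ 1.069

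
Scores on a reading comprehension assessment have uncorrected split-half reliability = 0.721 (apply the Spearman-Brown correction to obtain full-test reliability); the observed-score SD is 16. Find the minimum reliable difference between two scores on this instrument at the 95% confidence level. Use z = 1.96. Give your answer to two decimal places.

17.86

Spearman-Brown: r = 2(0.721) / (1 + 0.721) = 1.442 / 1.721 ≈ 0.838
SEM = 16.000 * √(1 − 0.838) = 16.000 * √0.162 ≈ 16.000 * 0.403 ≈ 6.442
Standard error of the difference = 6.442·√2 ≈ 9.111
Smallest detectable difference = 1.96*9.111 ≈ 17.857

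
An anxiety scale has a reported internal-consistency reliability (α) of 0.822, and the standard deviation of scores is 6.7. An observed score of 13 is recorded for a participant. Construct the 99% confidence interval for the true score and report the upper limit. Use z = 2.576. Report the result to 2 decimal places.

SEM = 6.7000 * √(1 − 0.8220) = 6.7000 * √0.1780 ≈ 6.7000 * 0.4219 ≈ 2.8267
Margin = 2.576 * 2.8267 ≈ 7.2817
Upper bound: 13 + 7.2817 = 20.2817

20.28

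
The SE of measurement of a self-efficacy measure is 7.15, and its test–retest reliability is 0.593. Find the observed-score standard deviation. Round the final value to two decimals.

11.21

SD = 7.15 / √(1 − 0.593) ≈ 11.2075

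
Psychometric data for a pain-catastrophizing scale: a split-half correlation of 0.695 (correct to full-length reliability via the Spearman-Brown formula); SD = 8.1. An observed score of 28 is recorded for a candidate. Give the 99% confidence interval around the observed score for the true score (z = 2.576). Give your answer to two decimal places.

Spearman-Brown: r = 2(0.695) / (1 + 0.695) = 1.39000 / 1.69500 ≈ 0.82006
The standard error of measurement is 8.10000×√(1 − 0.82006) ≈ 8.10000×0.42419 ≈ 3.43598.
Margin = 2.576 × 3.43598 ≈ 8.85107
99% CI: 28 ± 8.85107 = [19.14893, 36.85107]

[19.15, 36.85]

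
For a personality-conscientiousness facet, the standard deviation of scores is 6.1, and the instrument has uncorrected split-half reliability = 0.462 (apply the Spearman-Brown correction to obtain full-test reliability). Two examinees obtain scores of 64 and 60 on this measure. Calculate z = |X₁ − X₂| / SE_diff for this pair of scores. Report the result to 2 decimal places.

Spearman-Brown: r = 2(0.462) / (1 + 0.462) = 0.9240 / 1.4620 ≈ 0.6320
SEM = 6.1000*√(1 − 0.6320) ≈ 3.7004
SE_diff = SEM * √2 ≈ 3.7004 * 1.4142 ≈ 5.2331
z = 4 / 5.2331 ≈ 0.7644

0.76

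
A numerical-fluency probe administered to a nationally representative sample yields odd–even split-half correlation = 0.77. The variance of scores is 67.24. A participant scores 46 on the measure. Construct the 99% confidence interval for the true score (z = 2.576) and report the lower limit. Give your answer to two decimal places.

SD = √67.24 = 8.2000
Spearman-Brown: r = 2(0.77) / (1 + 0.77) = 1.5400 / 1.7700 ≈ 0.8701
SEM = 8.2000 × √(1 − 0.8701) = 8.2000 × √0.1299 ≈ 8.2000 × 0.3605 ≈ 2.9559
Margin = 2.576 × 2.9559 ≈ 7.6144
Lower limit = 46 − 7.6144 ≈ 38.3856

38.39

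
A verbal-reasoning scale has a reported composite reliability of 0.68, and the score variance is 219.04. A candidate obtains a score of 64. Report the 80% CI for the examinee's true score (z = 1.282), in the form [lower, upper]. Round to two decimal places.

[53.27, 74.73]

SD = √219.04 ≃ 14.8000
SEM = 14.8000 × √(1 − 0.6800) = 14.8000 × √0.3200 ≃ 14.8000 × 0.5657 ≃ 8.3721
Margin = 1.282 × 8.3721 ≃ 10.7331
80% CI: 64 ± 10.7331 = [53.2669, 74.7331]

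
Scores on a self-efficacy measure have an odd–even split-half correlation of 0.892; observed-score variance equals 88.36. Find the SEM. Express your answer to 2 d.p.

σ = 88.36^(1/2) = 9.40000
Full-length reliability (Spearman-Brown) = 2(0.892)/(1+0.892) ≈ 0.94292
SEM = 9.40000 · √(1 − 0.94292) = 9.40000 · √0.05708 ≈ 9.40000 · 0.23892 ≈ 2.24584

2.25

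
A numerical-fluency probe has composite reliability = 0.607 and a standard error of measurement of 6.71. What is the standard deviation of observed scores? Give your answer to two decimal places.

SD = SEM / √(1 − r) = 6.71 / √0.3930 ≈ 6.71 / 0.6269 ≈ 10.7035

10.70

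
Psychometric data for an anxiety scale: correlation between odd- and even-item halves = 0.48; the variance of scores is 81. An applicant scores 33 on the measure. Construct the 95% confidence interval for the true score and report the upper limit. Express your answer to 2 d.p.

SD = √81 ≃ 9.0000
Full-length reliability (Spearman-Brown) = 2(0.48)/(1+0.48) ≃ 0.6486
The standard error of measurement is 9.0000×√(1 − 0.6486) ≃ 9.0000×0.5927 ≃ 5.3347.
Half-width = 1.96×5.3347 ≃ 10.4561
Upper bound: 33 + 10.4561 = 43.4561

43.46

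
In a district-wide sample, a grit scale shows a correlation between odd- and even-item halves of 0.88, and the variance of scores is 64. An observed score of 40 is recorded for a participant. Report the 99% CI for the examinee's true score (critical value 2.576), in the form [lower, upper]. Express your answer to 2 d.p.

[34.79, 45.21]

σ = 64^(1/2) = 8.00000
r_full = 2·0.88 / (1 + 0.88) ≈ 0.93617
SEM = 8.00000*√(1 − 0.93617) ≈ 2.02116
Margin = 2.576 * 2.02116 ≈ 5.20652
CI = 40 ± 5.20652 → [34.79348, 45.20652]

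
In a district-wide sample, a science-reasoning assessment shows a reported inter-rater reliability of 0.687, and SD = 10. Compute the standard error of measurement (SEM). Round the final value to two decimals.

The standard error of measurement is 10.0000·√(1 − 0.6870) ≈ 10.0000·0.5595 ≈ 5.5946.

5.59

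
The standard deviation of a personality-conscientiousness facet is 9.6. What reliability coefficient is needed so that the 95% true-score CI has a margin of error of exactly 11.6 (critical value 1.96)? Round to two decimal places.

Required SEM = 11.6 / 1.96 ≈ 5.9184
r = 1 − (SEM / SD)² = 1 − (5.9184 / 9.6)² ≈ 1 − 0.3801 ≈ 0.6199

0.62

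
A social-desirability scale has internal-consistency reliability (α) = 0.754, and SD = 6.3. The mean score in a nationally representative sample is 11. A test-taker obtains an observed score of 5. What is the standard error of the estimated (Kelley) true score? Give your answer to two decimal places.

2.71

SE_est = SD · √(r(1 − r)) = 6.300 · √0.185 ≈ 6.300 · 0.431 ≈ 2.713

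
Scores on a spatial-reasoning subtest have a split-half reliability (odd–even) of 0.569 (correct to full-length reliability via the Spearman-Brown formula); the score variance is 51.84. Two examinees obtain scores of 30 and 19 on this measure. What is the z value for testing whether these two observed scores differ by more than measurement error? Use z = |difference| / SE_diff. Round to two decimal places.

σ = 51.84^(1/2) = 7.200
Full-length reliability (Spearman-Brown) = 2(0.569)/(1+0.569) ≈ 0.725
SEM = 7.200 · √(1 − 0.725) = 7.200 · √0.275 ≈ 7.200 · 0.524 ≈ 3.774
Standard error of the difference = 3.774·√2 ≈ 5.337
z = |30 − 19| / 5.337 = 11 / 5.337 ≈ 2.061

2.06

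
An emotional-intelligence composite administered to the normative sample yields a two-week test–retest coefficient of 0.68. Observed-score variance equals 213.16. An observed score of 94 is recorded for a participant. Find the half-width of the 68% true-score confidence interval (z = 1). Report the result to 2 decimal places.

SD = √213.16 = 14.6000
SEM = 14.6000 · √(1 − 0.6800) = 14.6000 · √0.3200 ≃ 14.6000 · 0.5657 ≃ 8.2590
Margin = 1 · 8.2590 ≃ 8.2590

8.26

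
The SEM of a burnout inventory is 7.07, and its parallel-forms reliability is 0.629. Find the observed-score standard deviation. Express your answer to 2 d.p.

11.61

SD = 7.07 / √(1 − 0.629) ≈ 11.6073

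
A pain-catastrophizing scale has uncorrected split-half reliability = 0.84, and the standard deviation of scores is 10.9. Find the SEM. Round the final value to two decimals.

Full-length reliability (Spearman-Brown) = 2(0.84)/(1+0.84) ≈ 0.913
The standard error of measurement is 10.900×√(1 − 0.913) ≈ 10.900×0.295 ≈ 3.214.

3.21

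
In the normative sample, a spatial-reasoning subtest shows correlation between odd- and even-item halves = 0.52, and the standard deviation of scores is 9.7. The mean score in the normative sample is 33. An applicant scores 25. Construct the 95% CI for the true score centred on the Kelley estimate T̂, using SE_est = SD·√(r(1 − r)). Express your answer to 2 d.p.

[18.69, 36.36]

Spearman-Brown: r = 2(0.52) / (1 + 0.52) = 1.040 / 1.520 ≈ 0.684
T̂ = r·X + (1 − r)·M = 0.684×25 + 0.316×33 ≈ 17.105 + 10.421 ≈ 27.526
SE_est = 9.700×√(0.684×0.316) ≈ 4.509
95% CI: 27.526 ± 8.837 ≈ (18.689, 36.364)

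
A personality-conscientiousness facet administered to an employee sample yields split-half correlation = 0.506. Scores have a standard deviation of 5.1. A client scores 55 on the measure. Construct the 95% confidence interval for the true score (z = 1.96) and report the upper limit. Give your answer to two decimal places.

60.73

Spearman-Brown: r = 2(0.506) / (1 + 0.506) = 1.012 / 1.506 ≈ 0.672
SEM = 5.100 * √(1 − 0.672) = 5.100 * √0.328 ≈ 5.100 * 0.573 ≈ 2.921
Half-width = 1.96*2.921 ≈ 5.725
Upper bound: 55 + 5.725 = 60.725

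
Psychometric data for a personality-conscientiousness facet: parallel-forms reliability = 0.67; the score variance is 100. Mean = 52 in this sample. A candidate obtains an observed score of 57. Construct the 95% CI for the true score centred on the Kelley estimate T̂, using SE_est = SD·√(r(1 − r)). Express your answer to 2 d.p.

[46.13, 64.57]

SD = √100 ≈ 10.000
Estimated true score = 0.670×57 + (1 − 0.670)×52 ≈ 55.350
SE_est = SD × √(r(1 − r)) = 10.000 × √0.221 ≈ 10.000 × 0.470 ≈ 4.702
95% CI: 55.350 ± 9.216 ≈ (46.134, 64.566)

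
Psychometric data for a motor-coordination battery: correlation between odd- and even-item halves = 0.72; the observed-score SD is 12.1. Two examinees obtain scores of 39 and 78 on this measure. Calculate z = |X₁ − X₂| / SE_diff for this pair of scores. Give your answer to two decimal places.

5.65

r_full = 2·0.72 / (1 + 0.72) ≈ 0.8372
SEM = 12.1000*√(1 − 0.8372) ≈ 4.8820
Standard error of the difference = 4.8820·√2 ≈ 6.9042
z = |39 − 78| / 6.9042 = 39 / 6.9042 ≈ 5.6487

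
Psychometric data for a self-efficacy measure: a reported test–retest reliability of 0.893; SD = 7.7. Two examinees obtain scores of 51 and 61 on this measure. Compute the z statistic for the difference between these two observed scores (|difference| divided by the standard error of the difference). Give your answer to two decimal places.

SEM = 7.700 × √(1 − 0.893) = 7.700 × √0.107 ≈ 7.700 × 0.327 ≈ 2.519
SE_diff = √2 × SEM ≈ 3.562
z = |51 − 61| / 3.562 = 10 / 3.562 ≈ 2.807

2.81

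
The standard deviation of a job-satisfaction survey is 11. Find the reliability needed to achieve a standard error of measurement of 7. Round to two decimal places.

0.60

Required reliability = 1 − (SEM/SD)² = 1 − 0.40496 ≈ 0.59504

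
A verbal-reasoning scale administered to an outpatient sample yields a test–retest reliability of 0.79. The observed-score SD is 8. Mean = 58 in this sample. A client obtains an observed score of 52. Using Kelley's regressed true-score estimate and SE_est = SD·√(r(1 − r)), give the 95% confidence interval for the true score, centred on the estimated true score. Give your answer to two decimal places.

T̂ = r·X + (1 − r)·M = 0.7900·52 + 0.2100·58 = 41.0800 + 12.1800 ≈ 53.2600
SE_est = SD · √(r(1 − r)) = 8.0000 · √0.1659 ≈ 8.0000 · 0.4073 ≈ 3.2585
CI = 53.2600 ± 1.96 · 3.2585 → [46.8734, 59.6466]

[46.87, 59.65]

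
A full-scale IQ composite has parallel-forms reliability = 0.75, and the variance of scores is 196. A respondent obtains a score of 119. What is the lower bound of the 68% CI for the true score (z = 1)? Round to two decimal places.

112.00

σ = 196^(1/2) = 14.0000
SEM = 14.0000*√(1 − 0.7500) ≈ 7.0000
Margin = 1 * 7.0000 ≈ 7.0000
Lower bound: 119 − 7.0000 = 112.0000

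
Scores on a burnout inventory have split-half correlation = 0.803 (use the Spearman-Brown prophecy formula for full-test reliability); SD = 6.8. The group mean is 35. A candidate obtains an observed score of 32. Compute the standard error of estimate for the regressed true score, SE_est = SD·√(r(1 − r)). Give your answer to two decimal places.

Spearman-Brown: r = 2(0.803) / (1 + 0.803) = 1.6060 / 1.8030 ≃ 0.8907
SE_est = SD * √(r(1 − r)) = 6.8000 * √0.0973 ≃ 6.8000 * 0.3120 ≃ 2.1214

2.12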